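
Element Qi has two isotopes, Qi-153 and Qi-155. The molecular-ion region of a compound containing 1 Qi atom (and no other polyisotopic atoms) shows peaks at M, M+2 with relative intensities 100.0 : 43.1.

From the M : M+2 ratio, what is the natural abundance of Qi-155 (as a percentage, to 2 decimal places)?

30.12%

Write p for the Qi-153 fraction. I(M+2)/I(M) = [C(1,1)·p^0·(1−p)] / p^1 = 1·(1−p)/p = 43.1/100.0 = 0.4310
(1−p)/p = 0.4310/1 = 0.4310  ⇒  p = 1/(1 + 0.4310) = 0.6988
Qi-153: 69.88%, Qi-155: 30.12%.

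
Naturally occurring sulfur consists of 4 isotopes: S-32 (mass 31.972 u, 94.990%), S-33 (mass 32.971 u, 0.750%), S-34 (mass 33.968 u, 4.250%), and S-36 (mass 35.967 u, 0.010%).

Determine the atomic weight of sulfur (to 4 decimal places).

32.0647 u

Weight each isotope mass by its fractional abundance: 0.94990 × 31.972 + 0.00750 × 32.971 + 0.04250 × 33.968 + 0.00010 × 35.967
= 30.37020 + 0.24728 + 1.44364 + 0.00360 = 32.06472 u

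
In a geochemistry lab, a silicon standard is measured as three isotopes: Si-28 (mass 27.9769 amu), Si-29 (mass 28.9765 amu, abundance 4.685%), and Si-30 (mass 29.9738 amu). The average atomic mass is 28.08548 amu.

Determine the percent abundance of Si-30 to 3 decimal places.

3.092%

Let x and y be the fractions of Si-28 and Si-30. Then x + y = 1 − 0.04685 = 0.95315 and 27.9769x + 29.9738y = 28.08548 − 0.04685×28.9765 = 26.727930975.
Substituting: 27.9769x + 29.9738(0.95315 − x) = 26.727930975
(27.9769 − 29.9738)x = -1.841596495  ⇒  x = 0.92223, y = 0.03092
Si-28: 92.223%, Si-30: 3.092%.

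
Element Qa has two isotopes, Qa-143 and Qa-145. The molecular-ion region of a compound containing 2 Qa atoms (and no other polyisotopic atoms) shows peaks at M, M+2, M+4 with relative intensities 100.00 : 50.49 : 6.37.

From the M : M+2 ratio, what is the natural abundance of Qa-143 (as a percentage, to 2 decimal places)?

79.84%

Write p for the Qa-143 fraction. I(M+2)/I(M) = [C(2,1)·p^1·(1−p)] / p^2 = 2·(1−p)/p = 50.49/100.00 = 0.5049
(1−p)/p = 0.5049/2 = 0.2525  ⇒  p = 1/(1 + 0.2525) = 0.7984
Qa-143: 79.84%, Qa-145: 20.16%.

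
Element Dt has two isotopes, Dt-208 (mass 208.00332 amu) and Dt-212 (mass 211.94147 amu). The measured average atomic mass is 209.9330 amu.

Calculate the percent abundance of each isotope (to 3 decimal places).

Writing the weighted mean with unknown fraction x of Dt-208:
208.00332·x + 211.94147·(1 − x) = 209.9330
(208.00332 − 211.94147)·x = 209.9330 − 211.94147
x = -2.00847 / -3.93815 = 0.51000 → 51.000% Dt-208, 49.000% Dt-212.

Dt-208: 51.000%, Dt-212: 49.000%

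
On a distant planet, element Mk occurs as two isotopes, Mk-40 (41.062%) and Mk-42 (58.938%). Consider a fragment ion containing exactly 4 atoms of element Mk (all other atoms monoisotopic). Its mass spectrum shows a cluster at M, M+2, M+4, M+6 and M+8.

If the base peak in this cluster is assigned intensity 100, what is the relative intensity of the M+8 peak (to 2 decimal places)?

34.34

Term probabilities: M 0.0284, M+2 0.1632, M+4 0.3514, M+6 0.3363, M+8 0.1207. Base peak = M+4.
P(M+4) = C(4,2) × 0.41062^2 × 0.58938^2 = 6 × 0.16860878 × 0.34736878 = 0.351417 (base)
P(M+8) = C(4,4) × 0.41062^0 × 0.58938^4 = 1 × 1.0000 × 0.12066507 = 0.120665
Relative intensity = 0.120665 / 0.351417 × 100 = 34.34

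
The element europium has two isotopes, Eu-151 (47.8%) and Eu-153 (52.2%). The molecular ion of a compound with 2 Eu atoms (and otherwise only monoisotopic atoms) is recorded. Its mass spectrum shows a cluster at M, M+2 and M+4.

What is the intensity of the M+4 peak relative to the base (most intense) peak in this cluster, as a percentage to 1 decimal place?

54.6%

(0.478 + 0.522)^2 gives M 0.2285, M+2 0.4990, M+4 0.2725; the largest is M+2.
P(M+2) = C(2,1) × 0.478^1 × 0.522^1 = 2 × 0.4780 × 0.5220 = 0.499032 (base)
P(M+4) = C(2,2) × 0.478^0 × 0.522^2 = 1 × 1.0000 × 0.272484 = 0.272484
Relative intensity = 0.272484 / 0.499032 × 100 = 54.6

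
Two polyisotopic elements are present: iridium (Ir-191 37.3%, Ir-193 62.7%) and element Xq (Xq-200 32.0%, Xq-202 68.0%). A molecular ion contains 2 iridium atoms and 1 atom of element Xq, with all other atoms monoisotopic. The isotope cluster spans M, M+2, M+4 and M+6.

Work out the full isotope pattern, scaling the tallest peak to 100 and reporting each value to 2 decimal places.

Iridium pattern (n=2): 0.139129 : 0.467742 : 0.393129
Element Xq pattern (n=1): 0.3200 : 0.6800
Convolve the two distributions (both contribute in 2-u steps):
  M: 0.139129×0.3200 = 0.044521
  M+2: 0.139129×0.6800 + 0.467742×0.3200 = 0.244285
  M+4: 0.467742×0.6800 + 0.393129×0.3200 = 0.443866
  M+6: 0.393129×0.6800 = 0.267328
Scale to base peak (0.443866) = 100: 10.03 : 55.04 : 100.00 : 60.23

10.03 : 55.04 : 100.00 : 60.23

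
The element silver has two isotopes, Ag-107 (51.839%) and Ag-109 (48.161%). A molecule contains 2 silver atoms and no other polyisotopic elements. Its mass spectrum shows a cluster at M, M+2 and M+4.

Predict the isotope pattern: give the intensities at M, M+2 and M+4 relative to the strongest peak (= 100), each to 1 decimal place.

The 2 Ag atoms are independent, so intensities follow the terms of (0.51839 + 0.48161)^2.
P(M) = 0.51839^2 = 0.268728
P(M+2) = 2 × 0.51839^1 × 0.48161^1 = 0.499324
P(M+4) = 0.48161^2 = 0.231948
The M+2 peak is largest (0.499324); scaling to 100 gives 53.8 : 100.0 : 46.5.

53.8 : 100.0 : 46.5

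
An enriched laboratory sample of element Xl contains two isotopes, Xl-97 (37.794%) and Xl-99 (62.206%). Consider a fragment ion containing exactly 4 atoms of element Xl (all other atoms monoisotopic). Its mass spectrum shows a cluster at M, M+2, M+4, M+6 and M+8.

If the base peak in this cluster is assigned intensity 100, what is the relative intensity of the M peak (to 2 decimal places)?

Term probabilities: M 0.0204, M+2 0.1343, M+4 0.3316, M+6 0.3639, M+8 0.1497. Base peak = M+6.
P(M+6) = C(4,3) × 0.37794^1 × 0.62206^3 = 4 × 0.37794 × 0.24071149 = 0.363898 (base)
P(M) = C(4,0) × 0.37794^4 × 0.62206^0 = 1 × 0.02040288 × 1.0000 = 0.020403
Relative intensity = 0.020403 / 0.363898 × 100 = 5.61

5.61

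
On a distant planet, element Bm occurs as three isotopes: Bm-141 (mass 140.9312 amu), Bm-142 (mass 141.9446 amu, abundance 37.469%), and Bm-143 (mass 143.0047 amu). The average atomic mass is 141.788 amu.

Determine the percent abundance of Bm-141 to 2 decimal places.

Let x and y be the fractions of Bm-141 and Bm-143. Then x + y = 1 − 0.37469 = 0.62531 and 140.9312x + 143.0047y = 141.788 − 0.37469×141.9446 = 88.602777826.
Substituting: 140.9312x + 143.0047(0.62531 − x) = 88.602777826
(140.9312 − 143.0047)x = -0.819491131  ⇒  x = 0.39522, y = 0.23009
Bm-141: 39.52%, Bm-143: 23.01%.

39.52%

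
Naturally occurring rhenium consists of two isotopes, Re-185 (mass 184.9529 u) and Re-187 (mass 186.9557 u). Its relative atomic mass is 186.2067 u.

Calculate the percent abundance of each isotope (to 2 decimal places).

Re-185: 37.40%, Re-187: 62.60%

Writing the weighted mean with unknown fraction x of Re-185:
184.9529·x + 186.9557·(1 − x) = 186.2067
(184.9529 − 186.9557)·x = 186.2067 − 186.9557
x = -0.7490 / -2.0028 = 0.37398 → 37.40% Re-185, 62.60% Re-187.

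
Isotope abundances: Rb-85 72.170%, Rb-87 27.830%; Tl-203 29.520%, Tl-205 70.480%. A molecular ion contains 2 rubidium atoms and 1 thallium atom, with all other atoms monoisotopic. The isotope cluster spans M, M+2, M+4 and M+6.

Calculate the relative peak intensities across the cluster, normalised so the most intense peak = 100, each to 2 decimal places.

31.66 : 100.00 : 63.00 : 11.24

Rubidium pattern (n=2): 0.52085089 : 0.40169822 : 0.07745089
Thallium pattern (n=1): 0.2952 : 0.7048
Convolve the two distributions (both contribute in 2-u steps):
  M: 0.52085089×0.2952 = 0.153755
  M+2: 0.52085089×0.7048 + 0.40169822×0.2952 = 0.485677
  M+4: 0.40169822×0.7048 + 0.07745089×0.2952 = 0.305980
  M+6: 0.07745089×0.7048 = 0.054587
Scale to base peak (0.485677) = 100: 31.66 : 100.00 : 63.00 : 11.24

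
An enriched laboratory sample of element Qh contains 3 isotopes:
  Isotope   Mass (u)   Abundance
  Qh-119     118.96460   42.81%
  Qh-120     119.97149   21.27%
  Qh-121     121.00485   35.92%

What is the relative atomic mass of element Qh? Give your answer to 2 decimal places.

Ar = Σ fᵢ·mᵢ = 0.4281 × 118.96460 + 0.2127 × 119.97149 + 0.3592 × 121.00485
= 50.928745 + 25.517936 + 43.464942 = 119.911623 u

119.91 u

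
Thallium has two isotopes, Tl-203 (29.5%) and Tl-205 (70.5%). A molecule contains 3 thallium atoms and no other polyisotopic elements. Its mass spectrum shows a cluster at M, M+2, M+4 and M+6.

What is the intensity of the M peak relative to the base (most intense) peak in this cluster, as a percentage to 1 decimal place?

5.8%

(0.295 + 0.705)^3 gives M 0.0257, M+2 0.1841, M+4 0.4399, M+6 0.3504; the largest is M+4.
P(M+4) = C(3,2) × 0.295^1 × 0.705^2 = 3 × 0.2950 × 0.497025 = 0.439867 (base)
P(M) = C(3,0) × 0.295^3 × 0.705^0 = 1 × 0.02567237 × 1.0000 = 0.025672
Relative intensity = 0.025672 / 0.439867 × 100 = 5.8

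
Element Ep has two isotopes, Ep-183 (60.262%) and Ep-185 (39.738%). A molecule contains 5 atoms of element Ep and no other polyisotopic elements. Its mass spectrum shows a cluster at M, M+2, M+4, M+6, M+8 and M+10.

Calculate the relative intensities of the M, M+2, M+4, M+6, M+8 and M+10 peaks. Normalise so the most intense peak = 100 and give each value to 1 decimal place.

Each Ep atom is independently Ep-183 (p = 0.60262) or Ep-185 (q = 0.39738); the cluster is the binomial expansion (p + q)^5.
P(M) = 0.60262^5 = 0.079473
P(M+2) = 5 × 0.60262^4 × 0.39738^1 = 0.262029
P(M+4) = 10 × 0.60262^3 × 0.39738^2 = 0.345575
P(M+6) = 10 × 0.60262^2 × 0.39738^3 = 0.227879
P(M+8) = 5 × 0.60262^1 × 0.39738^4 = 0.075134
P(M+10) = 0.39738^5 = 0.009909
The M+4 peak is largest (0.345575); scaling to 100 gives 23.0 : 75.8 : 100.0 : 65.9 : 21.7 : 2.9.

23.0 : 75.8 : 100.0 : 65.9 : 21.7 : 2.9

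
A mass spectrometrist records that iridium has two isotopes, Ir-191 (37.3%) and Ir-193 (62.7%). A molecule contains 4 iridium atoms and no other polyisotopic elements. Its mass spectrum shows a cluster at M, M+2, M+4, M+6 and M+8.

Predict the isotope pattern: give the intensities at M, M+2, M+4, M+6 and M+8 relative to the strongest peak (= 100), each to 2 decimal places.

Expanding (0.373 + 0.627)^4:
P(M) = 0.373^4 = 0.019357
P(M+2) = 4 × 0.373^3 × 0.627^1 = 0.130153
P(M+4) = 6 × 0.373^2 × 0.627^2 = 0.328174
P(M+6) = 4 × 0.373^1 × 0.627^3 = 0.367766
P(M+8) = 0.627^4 = 0.154550
The M+6 peak is largest (0.367766); scaling to 100 gives 5.26 : 35.39 : 89.23 : 100.00 : 42.02.

5.26 : 35.39 : 89.23 : 100.00 : 42.02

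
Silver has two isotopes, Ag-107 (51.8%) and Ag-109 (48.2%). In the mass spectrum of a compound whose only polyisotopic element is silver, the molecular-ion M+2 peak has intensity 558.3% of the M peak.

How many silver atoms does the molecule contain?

6

For n independent Ag atoms, I(M+2)/I(M) = n · (abundance Ag-109) / (abundance Ag-107) = n · 0.482/0.518.
n = 5.583 × 0.518/0.482 = 6.00 ≈ 6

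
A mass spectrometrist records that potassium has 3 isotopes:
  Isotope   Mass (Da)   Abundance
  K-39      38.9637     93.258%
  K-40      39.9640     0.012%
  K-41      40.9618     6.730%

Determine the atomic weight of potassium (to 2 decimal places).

Ar = Σ fᵢ·mᵢ = 0.93258 × 38.9637 + 0.00012 × 39.9640 + 0.06730 × 40.9618
= 36.33677 + 0.00480 + 2.75673 = 39.09830 Da

39.10 Da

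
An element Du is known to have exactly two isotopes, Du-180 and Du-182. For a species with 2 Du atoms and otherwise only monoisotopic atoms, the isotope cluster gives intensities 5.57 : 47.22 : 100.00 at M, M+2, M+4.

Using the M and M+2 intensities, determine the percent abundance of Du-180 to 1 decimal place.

If p is the fraction of Du that is Du-180, then I(M+2)/I(M) = [C(2,1)·p^1·(1−p)] / p^2 = 2·(1−p)/p = 47.22/5.57 = 8.4776
(1−p)/p = 8.4776/2 = 4.2388  ⇒  p = 1/(1 + 4.2388) = 0.1909
Du-180: 19.1%, Du-182: 80.9%.

19.1%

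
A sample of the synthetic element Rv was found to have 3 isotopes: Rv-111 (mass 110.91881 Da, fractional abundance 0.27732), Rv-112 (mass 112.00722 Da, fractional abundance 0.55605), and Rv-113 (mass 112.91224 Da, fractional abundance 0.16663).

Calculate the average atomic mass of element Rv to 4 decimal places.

111.8562 Da

Ar = Σ fᵢ·mᵢ = 0.27732 × 110.91881 + 0.55605 × 112.00722 + 0.16663 × 112.91224
= 30.760004 + 62.281615 + 18.814567 = 111.856186 Da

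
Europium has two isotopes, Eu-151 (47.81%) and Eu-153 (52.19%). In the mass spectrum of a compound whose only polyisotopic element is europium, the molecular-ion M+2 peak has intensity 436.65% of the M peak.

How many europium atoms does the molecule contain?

For n independent Eu atoms, I(M+2)/I(M) = n · (abundance Eu-153) / (abundance Eu-151) = n · 0.5219/0.4781.
n = 4.3665 × 0.4781/0.5219 = 4.00 ≈ 4

4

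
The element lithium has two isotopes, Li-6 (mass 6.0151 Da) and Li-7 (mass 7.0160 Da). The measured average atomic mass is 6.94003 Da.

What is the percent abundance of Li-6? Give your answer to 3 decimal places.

Let x be the fractional abundance of Li-6; then Li-7 has abundance 1 − x.
6.0151·x + 7.0160·(1 − x) = 6.94003
(6.0151 − 7.0160)·x = 6.94003 − 7.0160
x = -0.07597 / -1.0009 = 0.07590 → 7.590% Li-6, 92.410% Li-7.

7.590%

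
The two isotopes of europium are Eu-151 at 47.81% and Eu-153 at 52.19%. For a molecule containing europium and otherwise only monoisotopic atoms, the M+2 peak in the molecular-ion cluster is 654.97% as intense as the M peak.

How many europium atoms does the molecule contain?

6

For n independent Eu atoms, I(M+2)/I(M) = n · (abundance Eu-153) / (abundance Eu-151) = n · 0.5219/0.4781.
n = 6.5497 × 0.4781/0.5219 = 6.00 ≈ 6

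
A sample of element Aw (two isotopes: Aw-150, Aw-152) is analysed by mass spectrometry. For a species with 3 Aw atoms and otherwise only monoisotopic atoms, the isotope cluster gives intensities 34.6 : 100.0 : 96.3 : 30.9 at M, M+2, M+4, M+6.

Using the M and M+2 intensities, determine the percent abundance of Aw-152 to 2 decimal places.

49.07%

Let p = fractional abundance of Aw-150. I(M+2)/I(M) = [C(3,1)·p^2·(1−p)] / p^3 = 3·(1−p)/p = 100.0/34.6 = 2.8902
(1−p)/p = 2.8902/3 = 0.9634  ⇒  p = 1/(1 + 0.9634) = 0.5093
Aw-150: 50.93%, Aw-152: 49.07%.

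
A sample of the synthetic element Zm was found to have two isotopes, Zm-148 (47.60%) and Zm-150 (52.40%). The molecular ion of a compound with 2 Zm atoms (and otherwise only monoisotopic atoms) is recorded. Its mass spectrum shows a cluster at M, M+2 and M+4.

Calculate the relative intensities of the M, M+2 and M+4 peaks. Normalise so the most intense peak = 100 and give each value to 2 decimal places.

45.42 : 100.00 : 55.04

Each Zm atom is independently Zm-148 (p = 0.4760) or Zm-150 (q = 0.5240); the cluster is the binomial expansion (p + q)^2.
P(M) = 0.4760^2 = 0.226576
P(M+2) = 2 × 0.4760^1 × 0.5240^1 = 0.498848
P(M+4) = 0.5240^2 = 0.274576
The M+2 peak is largest (0.498848); scaling to 100 gives 45.42 : 100.00 : 55.04.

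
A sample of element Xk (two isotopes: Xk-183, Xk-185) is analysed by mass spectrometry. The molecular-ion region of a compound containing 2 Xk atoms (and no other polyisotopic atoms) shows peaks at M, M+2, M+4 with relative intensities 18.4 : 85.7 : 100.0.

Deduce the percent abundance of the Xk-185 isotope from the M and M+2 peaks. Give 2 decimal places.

Write p for the Xk-183 fraction. I(M+2)/I(M) = [C(2,1)·p^1·(1−p)] / p^2 = 2·(1−p)/p = 85.7/18.4 = 4.6576
(1−p)/p = 4.6576/2 = 2.3288  ⇒  p = 1/(1 + 2.3288) = 0.3004
Xk-183: 30.04%, Xk-185: 69.96%.

69.96%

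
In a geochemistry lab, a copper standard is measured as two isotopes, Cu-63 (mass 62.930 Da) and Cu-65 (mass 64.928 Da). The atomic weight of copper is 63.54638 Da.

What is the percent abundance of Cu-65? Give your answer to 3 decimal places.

Writing the weighted mean with unknown fraction x of Cu-63:
62.930·x + 64.928·(1 − x) = 63.54638
(62.930 − 64.928)·x = 63.54638 − 64.928
x = -1.38162 / -1.998 = 0.69150 → 69.150% Cu-63, 30.850% Cu-65.

30.850%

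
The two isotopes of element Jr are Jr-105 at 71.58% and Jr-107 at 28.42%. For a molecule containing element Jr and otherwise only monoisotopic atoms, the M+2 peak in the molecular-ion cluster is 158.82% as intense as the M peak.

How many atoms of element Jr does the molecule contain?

For n independent Jr atoms, I(M+2)/I(M) = n · (abundance Jr-107) / (abundance Jr-105) = n · 0.2842/0.7158.
n = 1.5882 × 0.7158/0.2842 = 4.00 ≈ 4

4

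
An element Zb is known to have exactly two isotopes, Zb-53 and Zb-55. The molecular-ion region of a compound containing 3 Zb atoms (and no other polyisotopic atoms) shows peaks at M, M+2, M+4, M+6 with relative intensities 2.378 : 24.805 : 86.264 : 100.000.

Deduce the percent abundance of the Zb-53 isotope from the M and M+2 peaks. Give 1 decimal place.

22.3%

Let p = fractional abundance of Zb-53. I(M+2)/I(M) = [C(3,1)·p^2·(1−p)] / p^3 = 3·(1−p)/p = 24.805/2.378 = 10.4310
(1−p)/p = 10.4310/3 = 3.4770  ⇒  p = 1/(1 + 3.4770) = 0.2234
Zb-53: 22.3%, Zb-55: 77.7%.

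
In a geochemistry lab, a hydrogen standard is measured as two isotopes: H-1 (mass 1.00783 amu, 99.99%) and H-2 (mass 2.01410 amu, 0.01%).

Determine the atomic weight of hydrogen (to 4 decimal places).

1.0079 amu

Weight each isotope mass by its fractional abundance: 0.9999 × 1.00783 + 0.0001 × 2.01410
= 1.007729 + 0.000201 = 1.007930 amu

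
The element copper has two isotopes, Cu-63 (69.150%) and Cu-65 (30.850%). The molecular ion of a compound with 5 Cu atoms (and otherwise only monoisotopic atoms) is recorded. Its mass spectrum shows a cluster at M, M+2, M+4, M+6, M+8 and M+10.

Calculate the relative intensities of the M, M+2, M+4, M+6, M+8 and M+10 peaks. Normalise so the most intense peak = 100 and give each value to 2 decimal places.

Each Cu atom is independently Cu-63 (p = 0.69150) or Cu-65 (q = 0.30850); the cluster is the binomial expansion (p + q)^5.
P(M) = 0.69150^5 = 0.158111
P(M+2) = 5 × 0.69150^4 × 0.30850^1 = 0.352691
P(M+4) = 10 × 0.69150^3 × 0.30850^2 = 0.314693
P(M+6) = 10 × 0.69150^2 × 0.30850^3 = 0.140394
P(M+8) = 5 × 0.69150^1 × 0.30850^4 = 0.031317
P(M+10) = 0.30850^5 = 0.002794
The M+2 peak is largest (0.352691); scaling to 100 gives 44.83 : 100.00 : 89.23 : 39.81 : 8.88 : 0.79.

44.83 : 100.00 : 89.23 : 39.81 : 8.88 : 0.79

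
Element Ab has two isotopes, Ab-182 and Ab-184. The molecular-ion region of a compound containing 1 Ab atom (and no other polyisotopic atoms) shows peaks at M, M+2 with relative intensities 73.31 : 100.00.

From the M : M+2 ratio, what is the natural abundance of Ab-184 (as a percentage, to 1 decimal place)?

57.7%

Let p = fractional abundance of Ab-182. I(M+2)/I(M) = [C(1,1)·p^0·(1−p)] / p^1 = 1·(1−p)/p = 100.00/73.31 = 1.3641
(1−p)/p = 1.3641/1 = 1.3641  ⇒  p = 1/(1 + 1.3641) = 0.4230
Ab-182: 42.3%, Ab-184: 57.7%.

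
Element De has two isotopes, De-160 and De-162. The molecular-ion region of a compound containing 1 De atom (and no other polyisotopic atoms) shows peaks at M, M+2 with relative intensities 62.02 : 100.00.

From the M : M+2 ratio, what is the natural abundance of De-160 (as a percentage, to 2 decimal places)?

38.28%

Let p = fractional abundance of De-160. I(M+2)/I(M) = [C(1,1)·p^0·(1−p)] / p^1 = 1·(1−p)/p = 100.00/62.02 = 1.6124
(1−p)/p = 1.6124/1 = 1.6124  ⇒  p = 1/(1 + 1.6124) = 0.3828
De-160: 38.28%, De-162: 61.72%.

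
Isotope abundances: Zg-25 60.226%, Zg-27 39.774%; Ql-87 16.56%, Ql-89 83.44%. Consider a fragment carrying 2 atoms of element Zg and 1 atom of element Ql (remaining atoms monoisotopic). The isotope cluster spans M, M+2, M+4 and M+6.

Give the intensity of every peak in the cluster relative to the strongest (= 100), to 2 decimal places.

Element Zg pattern (n=2): 0.36271711 : 0.47908578 : 0.15819711
Element Ql pattern (n=1): 0.1656 : 0.8344
Convolve the two distributions (both contribute in 2-u steps):
  M: 0.36271711×0.1656 = 0.060066
  M+2: 0.36271711×0.8344 + 0.47908578×0.1656 = 0.381988
  M+4: 0.47908578×0.8344 + 0.15819711×0.1656 = 0.425947
  M+6: 0.15819711×0.8344 = 0.132000
Scale to base peak (0.425947) = 100: 14.10 : 89.68 : 100.00 : 30.99

14.10 : 89.68 : 100.00 : 30.99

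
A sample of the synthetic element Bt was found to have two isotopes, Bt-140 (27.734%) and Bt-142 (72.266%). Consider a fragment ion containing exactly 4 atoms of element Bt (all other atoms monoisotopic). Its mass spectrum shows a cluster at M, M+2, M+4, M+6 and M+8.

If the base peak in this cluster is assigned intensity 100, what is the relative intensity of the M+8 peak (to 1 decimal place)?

Binomial terms of (0.27734 + 0.72266)^4: M 0.0059, M+2 0.0617, M+4 0.2410, M+6 0.4187, M+8 0.2727 → M+6 is the base peak.
P(M+6) = C(4,3) × 0.27734^1 × 0.72266^3 = 4 × 0.27734 × 0.37740013 = 0.418673 (base)
P(M+8) = C(4,4) × 0.27734^0 × 0.72266^4 = 1 × 1.0000 × 0.27273198 = 0.272732
Relative intensity = 0.272732 / 0.418673 × 100 = 65.1

65.1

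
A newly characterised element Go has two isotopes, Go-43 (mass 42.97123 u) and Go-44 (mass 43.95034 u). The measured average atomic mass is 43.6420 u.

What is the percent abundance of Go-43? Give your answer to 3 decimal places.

With x = fraction of Go-43 (so Go-44 is 1 − x):
42.97123·x + 43.95034·(1 − x) = 43.6420
(42.97123 − 43.95034)·x = 43.6420 − 43.95034
x = -0.30834 / -0.97911 = 0.31492 → 31.492% Go-43, 68.508% Go-44.

31.492%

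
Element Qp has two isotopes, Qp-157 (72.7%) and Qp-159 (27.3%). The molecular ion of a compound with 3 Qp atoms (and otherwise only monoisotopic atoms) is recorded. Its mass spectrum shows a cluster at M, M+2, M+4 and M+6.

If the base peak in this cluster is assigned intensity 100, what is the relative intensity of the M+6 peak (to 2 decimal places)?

Binomial terms of (0.727 + 0.273)^3: M 0.3842, M+2 0.4329, M+4 0.1625, M+6 0.0203 → M+2 is the base peak.
P(M+2) = C(3,1) × 0.727^2 × 0.273^1 = 3 × 0.528529 × 0.2730 = 0.432865 (base)
P(M+6) = C(3,3) × 0.727^0 × 0.273^3 = 1 × 1.0000 × 0.02034642 = 0.020346
Relative intensity = 0.020346 / 0.432865 × 100 = 4.70

4.70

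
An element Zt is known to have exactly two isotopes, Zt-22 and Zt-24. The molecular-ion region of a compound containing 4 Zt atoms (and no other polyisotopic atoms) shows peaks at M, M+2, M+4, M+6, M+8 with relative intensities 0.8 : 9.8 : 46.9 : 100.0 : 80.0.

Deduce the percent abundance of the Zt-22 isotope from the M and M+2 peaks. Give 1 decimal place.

Write p for the Zt-22 fraction. I(M+2)/I(M) = [C(4,1)·p^3·(1−p)] / p^4 = 4·(1−p)/p = 9.8/0.8 = 12.2500
(1−p)/p = 12.2500/4 = 3.0625  ⇒  p = 1/(1 + 3.0625) = 0.2462
Zt-22: 24.6%, Zt-24: 75.4%.

24.6%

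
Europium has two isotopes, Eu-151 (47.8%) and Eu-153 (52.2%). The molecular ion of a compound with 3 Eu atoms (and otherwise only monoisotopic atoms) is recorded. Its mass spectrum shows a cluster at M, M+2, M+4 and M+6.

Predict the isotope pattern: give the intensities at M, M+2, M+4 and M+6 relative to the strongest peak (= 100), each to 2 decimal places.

27.95 : 91.57 : 100.00 : 36.40

The 3 Eu atoms are independent, so intensities follow the terms of (0.478 + 0.522)^3.
P(M) = 0.478^3 = 0.109215
P(M+2) = 3 × 0.478^2 × 0.522^1 = 0.357806
P(M+4) = 3 × 0.478^1 × 0.522^2 = 0.390742
P(M+6) = 0.522^3 = 0.142237
The M+4 peak is largest (0.390742); scaling to 100 gives 27.95 : 91.57 : 100.00 : 36.40.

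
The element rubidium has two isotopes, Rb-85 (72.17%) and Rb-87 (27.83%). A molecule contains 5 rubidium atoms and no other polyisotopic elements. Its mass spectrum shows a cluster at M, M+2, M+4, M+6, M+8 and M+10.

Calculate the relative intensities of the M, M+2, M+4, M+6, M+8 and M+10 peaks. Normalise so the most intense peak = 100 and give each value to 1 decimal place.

Expanding (0.7217 + 0.2783)^5:
P(M) = 0.7217^5 = 0.195787
P(M+2) = 5 × 0.7217^4 × 0.2783^1 = 0.377494
P(M+4) = 10 × 0.7217^3 × 0.2783^2 = 0.291136
P(M+6) = 10 × 0.7217^2 × 0.2783^3 = 0.112267
P(M+8) = 5 × 0.7217^1 × 0.2783^4 = 0.021646
P(M+10) = 0.2783^5 = 0.001669
The M+2 peak is largest (0.377494); scaling to 100 gives 51.9 : 100.0 : 77.1 : 29.7 : 5.7 : 0.4.

51.9 : 100.0 : 77.1 : 29.7 : 5.7 : 0.4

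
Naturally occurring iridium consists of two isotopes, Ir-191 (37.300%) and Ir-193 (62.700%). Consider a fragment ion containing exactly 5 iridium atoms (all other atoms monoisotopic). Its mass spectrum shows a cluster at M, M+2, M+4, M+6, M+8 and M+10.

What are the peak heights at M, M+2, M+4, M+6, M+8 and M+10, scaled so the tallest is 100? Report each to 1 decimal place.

2.1 : 17.7 : 59.5 : 100.0 : 84.0 : 28.3

Expanding (0.37300 + 0.62700)^5:
P(M) = 0.37300^5 = 0.007220
P(M+2) = 5 × 0.37300^4 × 0.62700^1 = 0.060684
P(M+4) = 10 × 0.37300^3 × 0.62700^2 = 0.204015
P(M+6) = 10 × 0.37300^2 × 0.62700^3 = 0.342942
P(M+8) = 5 × 0.37300^1 × 0.62700^4 = 0.288237
P(M+10) = 0.62700^5 = 0.096903
The M+6 peak is largest (0.342942); scaling to 100 gives 2.1 : 17.7 : 59.5 : 100.0 : 84.0 : 28.3.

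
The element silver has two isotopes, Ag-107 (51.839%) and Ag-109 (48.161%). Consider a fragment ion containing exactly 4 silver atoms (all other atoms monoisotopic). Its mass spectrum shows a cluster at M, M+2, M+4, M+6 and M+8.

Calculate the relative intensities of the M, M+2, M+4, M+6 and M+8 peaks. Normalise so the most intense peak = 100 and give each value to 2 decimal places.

19.31 : 71.76 : 100.00 : 61.94 : 14.39

The 4 Ag atoms are independent, so intensities follow the terms of (0.51839 + 0.48161)^4.
P(M) = 0.51839^4 = 0.072215
P(M+2) = 4 × 0.51839^3 × 0.48161^1 = 0.268365
P(M+4) = 6 × 0.51839^2 × 0.48161^2 = 0.373986
P(M+6) = 4 × 0.51839^1 × 0.48161^3 = 0.231634
P(M+8) = 0.48161^4 = 0.053800
The M+4 peak is largest (0.373986); scaling to 100 gives 19.31 : 71.76 : 100.00 : 61.94 : 14.39.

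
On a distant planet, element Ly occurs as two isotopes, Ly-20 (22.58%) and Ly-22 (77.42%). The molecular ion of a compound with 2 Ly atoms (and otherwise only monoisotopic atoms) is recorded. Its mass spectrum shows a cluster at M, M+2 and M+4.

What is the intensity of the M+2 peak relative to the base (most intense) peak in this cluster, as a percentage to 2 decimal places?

58.33%

Term probabilities: M 0.0510, M+2 0.3496, M+4 0.5994. Base peak = M+4.
P(M+4) = C(2,2) × 0.2258^0 × 0.7742^2 = 1 × 1.0000 × 0.59938564 = 0.599386 (base)
P(M+2) = C(2,1) × 0.2258^1 × 0.7742^1 = 2 × 0.2258 × 0.7742 = 0.349629
Relative intensity = 0.349629 / 0.599386 × 100 = 58.33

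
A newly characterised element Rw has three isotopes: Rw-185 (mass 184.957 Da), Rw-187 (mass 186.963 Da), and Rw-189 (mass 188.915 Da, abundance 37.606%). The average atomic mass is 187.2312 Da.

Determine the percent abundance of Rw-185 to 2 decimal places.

The remaining 62.394% is split between Rw-185 (fraction x) and Rw-187 (fraction 0.62394 − x).
Substituting: 184.957x + 186.963(0.62394 − x) = 116.1878251
(184.957 − 186.963)x = -0.46586912  ⇒  x = 0.23224, y = 0.39170
Rw-185: 23.22%, Rw-187: 39.17%.

23.22%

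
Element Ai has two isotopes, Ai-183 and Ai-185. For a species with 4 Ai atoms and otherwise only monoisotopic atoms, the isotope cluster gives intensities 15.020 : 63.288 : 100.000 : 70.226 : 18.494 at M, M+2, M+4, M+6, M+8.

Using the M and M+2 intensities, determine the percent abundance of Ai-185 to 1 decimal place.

51.3%

Let p = fractional abundance of Ai-183. I(M+2)/I(M) = [C(4,1)·p^3·(1−p)] / p^4 = 4·(1−p)/p = 63.288/15.020 = 4.2136
(1−p)/p = 4.2136/4 = 1.0534  ⇒  p = 1/(1 + 1.0534) = 0.4870
Ai-183: 48.7%, Ai-185: 51.3%.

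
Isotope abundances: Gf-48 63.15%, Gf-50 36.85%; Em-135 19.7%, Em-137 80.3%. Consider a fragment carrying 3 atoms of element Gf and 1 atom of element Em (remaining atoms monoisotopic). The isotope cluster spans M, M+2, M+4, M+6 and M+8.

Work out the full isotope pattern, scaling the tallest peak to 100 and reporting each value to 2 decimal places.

Element Gf pattern (n=3): 0.25183731 : 0.44086483 : 0.25725842 : 0.05003944
Element Em pattern (n=1): 0.1970 : 0.8030
Convolve the two distributions (both contribute in 2-u steps):
  M: 0.25183731×0.1970 = 0.049612
  M+2: 0.25183731×0.8030 + 0.44086483×0.1970 = 0.289076
  M+4: 0.44086483×0.8030 + 0.25725842×0.1970 = 0.404694
  M+6: 0.25725842×0.8030 + 0.05003944×0.1970 = 0.216436
  M+8: 0.05003944×0.8030 = 0.040182
Scale to base peak (0.404694) = 100: 12.26 : 71.43 : 100.00 : 53.48 : 9.93

12.26 : 71.43 : 100.00 : 53.48 : 9.93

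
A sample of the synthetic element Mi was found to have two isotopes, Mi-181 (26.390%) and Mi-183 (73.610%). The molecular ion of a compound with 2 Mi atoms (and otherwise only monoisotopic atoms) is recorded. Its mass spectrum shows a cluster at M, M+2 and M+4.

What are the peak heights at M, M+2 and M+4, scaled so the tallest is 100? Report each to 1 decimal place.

Each Mi atom is independently Mi-181 (p = 0.26390) or Mi-183 (q = 0.73610); the cluster is the binomial expansion (p + q)^2.
P(M) = 0.26390^2 = 0.069643
P(M+2) = 2 × 0.26390^1 × 0.73610^1 = 0.388514
P(M+4) = 0.73610^2 = 0.541843
The M+4 peak is largest (0.541843); scaling to 100 gives 12.9 : 71.7 : 100.0.

12.9 : 71.7 : 100.0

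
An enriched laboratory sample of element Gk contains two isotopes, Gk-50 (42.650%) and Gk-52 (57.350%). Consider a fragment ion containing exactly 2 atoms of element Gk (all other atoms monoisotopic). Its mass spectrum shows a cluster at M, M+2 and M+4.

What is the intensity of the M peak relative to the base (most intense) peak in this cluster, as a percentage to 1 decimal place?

37.2%

Binomial terms of (0.42650 + 0.57350)^2: M 0.1819, M+2 0.4892, M+4 0.3289 → M+2 is the base peak.
P(M+2) = C(2,1) × 0.42650^1 × 0.57350^1 = 2 × 0.4265 × 0.5735 = 0.489196 (base)
P(M) = C(2,0) × 0.42650^2 × 0.57350^0 = 1 × 0.18190225 × 1.0000 = 0.181902
Relative intensity = 0.181902 / 0.489196 × 100 = 37.2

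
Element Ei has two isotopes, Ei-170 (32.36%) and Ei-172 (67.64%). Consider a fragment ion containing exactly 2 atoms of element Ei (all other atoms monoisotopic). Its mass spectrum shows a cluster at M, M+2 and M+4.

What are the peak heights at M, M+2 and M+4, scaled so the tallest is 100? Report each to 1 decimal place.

The 2 Ei atoms are independent, so intensities follow the terms of (0.3236 + 0.6764)^2.
P(M) = 0.3236^2 = 0.104717
P(M+2) = 2 × 0.3236^1 × 0.6764^1 = 0.437766
P(M+4) = 0.6764^2 = 0.457517
The M+4 peak is largest (0.457517); scaling to 100 gives 22.9 : 95.7 : 100.0.

22.9 : 95.7 : 100.0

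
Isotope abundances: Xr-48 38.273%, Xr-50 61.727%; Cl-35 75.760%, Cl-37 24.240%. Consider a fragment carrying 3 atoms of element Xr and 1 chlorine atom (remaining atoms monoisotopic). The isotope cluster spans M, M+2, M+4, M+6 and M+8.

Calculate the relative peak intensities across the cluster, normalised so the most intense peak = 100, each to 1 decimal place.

10.7 : 55.2 : 100.0 : 71.6 : 14.4

Element Xr pattern (n=3): 0.05606315 : 0.2712573 : 0.43748594 : 0.23519361
Chlorine pattern (n=1): 0.7576 : 0.2424
Convolve the two distributions (both contribute in 2-u steps):
  M: 0.05606315×0.7576 = 0.042473
  M+2: 0.05606315×0.2424 + 0.2712573×0.7576 = 0.219094
  M+4: 0.2712573×0.2424 + 0.43748594×0.7576 = 0.397192
  M+6: 0.43748594×0.2424 + 0.23519361×0.7576 = 0.284229
  M+8: 0.23519361×0.2424 = 0.057011
Scale to base peak (0.397192) = 100: 10.7 : 55.2 : 100.0 : 71.6 : 14.4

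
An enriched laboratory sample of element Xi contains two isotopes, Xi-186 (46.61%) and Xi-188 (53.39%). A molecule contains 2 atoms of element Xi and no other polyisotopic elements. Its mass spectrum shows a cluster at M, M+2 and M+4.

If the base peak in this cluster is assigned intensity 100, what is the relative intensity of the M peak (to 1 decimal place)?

Term probabilities: M 0.2172, M+2 0.4977, M+4 0.2850. Base peak = M+2.
P(M+2) = C(2,1) × 0.4661^1 × 0.5339^1 = 2 × 0.4661 × 0.5339 = 0.497702 (base)
P(M) = C(2,0) × 0.4661^2 × 0.5339^0 = 1 × 0.21724921 × 1.0000 = 0.217249
Relative intensity = 0.217249 / 0.497702 × 100 = 43.7

43.7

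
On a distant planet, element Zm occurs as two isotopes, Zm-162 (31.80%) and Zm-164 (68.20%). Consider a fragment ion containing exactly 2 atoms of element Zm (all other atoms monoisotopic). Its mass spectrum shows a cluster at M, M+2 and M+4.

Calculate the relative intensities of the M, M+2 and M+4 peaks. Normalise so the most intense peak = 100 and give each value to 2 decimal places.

Expanding (0.3180 + 0.6820)^2:
P(M) = 0.3180^2 = 0.101124
P(M+2) = 2 × 0.3180^1 × 0.6820^1 = 0.433752
P(M+4) = 0.6820^2 = 0.465124
The M+4 peak is largest (0.465124); scaling to 100 gives 21.74 : 93.26 : 100.00.

21.74 : 93.26 : 100.00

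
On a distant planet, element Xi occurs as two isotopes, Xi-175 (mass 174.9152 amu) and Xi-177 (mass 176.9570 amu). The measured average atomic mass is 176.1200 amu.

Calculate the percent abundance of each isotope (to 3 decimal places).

With x = fraction of Xi-175 (so Xi-177 is 1 − x):
174.9152·x + 176.9570·(1 − x) = 176.1200
(174.9152 − 176.9570)·x = 176.1200 − 176.9570
x = -0.8370 / -2.0418 = 0.40993 → 40.993% Xi-175, 59.007% Xi-177.

Xi-175: 40.993%, Xi-177: 59.007%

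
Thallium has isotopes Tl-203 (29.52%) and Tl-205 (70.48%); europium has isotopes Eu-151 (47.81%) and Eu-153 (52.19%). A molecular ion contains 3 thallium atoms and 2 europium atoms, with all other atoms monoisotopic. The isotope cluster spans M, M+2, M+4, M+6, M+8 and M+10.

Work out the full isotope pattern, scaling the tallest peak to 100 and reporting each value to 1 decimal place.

Thallium pattern (n=3): 0.02572463 : 0.18425524 : 0.43991564 : 0.35010449
Europium pattern (n=2): 0.22857961 : 0.49904078 : 0.27237961
Convolve the two distributions (both contribute in 2-u steps):
  M: 0.02572463×0.22857961 = 0.005880
  M+2: 0.02572463×0.49904078 + 0.18425524×0.22857961 = 0.054955
  M+4: 0.02572463×0.27237961 + 0.18425524×0.49904078 + 0.43991564×0.22857961 = 0.199513
  M+6: 0.18425524×0.27237961 + 0.43991564×0.49904078 + 0.35010449×0.22857961 = 0.349750
  M+8: 0.43991564×0.27237961 + 0.35010449×0.49904078 = 0.294540
  M+10: 0.35010449×0.27237961 = 0.095361
Scale to base peak (0.349750) = 100: 1.7 : 15.7 : 57.0 : 100.0 : 84.2 : 27.3

1.7 : 15.7 : 57.0 : 100.0 : 84.2 : 27.3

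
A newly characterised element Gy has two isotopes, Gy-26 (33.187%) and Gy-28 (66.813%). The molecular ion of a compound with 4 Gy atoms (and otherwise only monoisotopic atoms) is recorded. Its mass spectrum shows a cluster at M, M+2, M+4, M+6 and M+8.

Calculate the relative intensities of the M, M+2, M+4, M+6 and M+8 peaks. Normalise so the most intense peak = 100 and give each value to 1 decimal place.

3.1 : 24.7 : 74.5 : 100.0 : 50.3

Each Gy atom is independently Gy-26 (p = 0.33187) or Gy-28 (q = 0.66813); the cluster is the binomial expansion (p + q)^4.
P(M) = 0.33187^4 = 0.012130
P(M+2) = 4 × 0.33187^3 × 0.66813^1 = 0.097684
P(M+4) = 6 × 0.33187^2 × 0.66813^2 = 0.294991
P(M+6) = 4 × 0.33187^1 × 0.66813^3 = 0.395923
P(M+8) = 0.66813^4 = 0.199271
The M+6 peak is largest (0.395923); scaling to 100 gives 3.1 : 24.7 : 74.5 : 100.0 : 50.3.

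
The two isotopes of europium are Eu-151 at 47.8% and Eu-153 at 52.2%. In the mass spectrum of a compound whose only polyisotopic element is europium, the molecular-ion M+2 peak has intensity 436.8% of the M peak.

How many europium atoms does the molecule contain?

4

For n independent Eu atoms, I(M+2)/I(M) = n · (abundance Eu-153) / (abundance Eu-151) = n · 0.522/0.478.
n = 4.368 × 0.478/0.522 = 4.00 ≈ 4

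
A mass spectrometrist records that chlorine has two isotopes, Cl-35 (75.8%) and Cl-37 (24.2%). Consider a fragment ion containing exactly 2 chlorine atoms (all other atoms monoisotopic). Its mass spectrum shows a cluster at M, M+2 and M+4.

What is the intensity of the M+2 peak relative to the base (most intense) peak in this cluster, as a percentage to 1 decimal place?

63.9%

Binomial terms of (0.758 + 0.242)^2: M 0.5746, M+2 0.3669, M+4 0.0586 → M is the base peak.
P(M) = C(2,0) × 0.758^2 × 0.242^0 = 1 × 0.574564 × 1.0000 = 0.574564 (base)
P(M+2) = C(2,1) × 0.758^1 × 0.242^1 = 2 × 0.7580 × 0.2420 = 0.366872
Relative intensity = 0.366872 / 0.574564 × 100 = 63.9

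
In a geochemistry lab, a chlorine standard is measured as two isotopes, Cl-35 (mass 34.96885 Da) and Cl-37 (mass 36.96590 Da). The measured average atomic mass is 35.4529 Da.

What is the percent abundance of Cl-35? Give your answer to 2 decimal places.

75.76%

With x = fraction of Cl-35 (so Cl-37 is 1 − x):
34.96885·x + 36.96590·(1 − x) = 35.4529
(34.96885 − 36.96590)·x = 35.4529 − 36.96590
x = -1.51300 / -1.99705 = 0.75762 → 75.76% Cl-35, 24.24% Cl-37.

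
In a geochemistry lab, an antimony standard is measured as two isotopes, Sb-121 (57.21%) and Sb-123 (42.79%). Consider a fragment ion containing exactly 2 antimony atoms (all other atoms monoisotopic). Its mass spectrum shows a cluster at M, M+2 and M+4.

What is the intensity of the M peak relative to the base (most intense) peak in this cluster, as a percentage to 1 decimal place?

Binomial terms of (0.5721 + 0.4279)^2: M 0.3273, M+2 0.4896, M+4 0.1831 → M+2 is the base peak.
P(M+2) = C(2,1) × 0.5721^1 × 0.4279^1 = 2 × 0.5721 × 0.4279 = 0.489603 (base)
P(M) = C(2,0) × 0.5721^2 × 0.4279^0 = 1 × 0.32729841 × 1.0000 = 0.327298
Relative intensity = 0.327298 / 0.489603 × 100 = 66.8

66.8%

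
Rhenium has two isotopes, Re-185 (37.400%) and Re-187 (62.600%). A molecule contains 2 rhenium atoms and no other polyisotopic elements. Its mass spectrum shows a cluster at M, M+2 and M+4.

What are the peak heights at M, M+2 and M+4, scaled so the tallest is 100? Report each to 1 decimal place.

Each Re atom is independently Re-185 (p = 0.37400) or Re-187 (q = 0.62600); the cluster is the binomial expansion (p + q)^2.
P(M) = 0.37400^2 = 0.139876
P(M+2) = 2 × 0.37400^1 × 0.62600^1 = 0.468248
P(M+4) = 0.62600^2 = 0.391876
The M+2 peak is largest (0.468248); scaling to 100 gives 29.9 : 100.0 : 83.7.

29.9 : 100.0 : 83.7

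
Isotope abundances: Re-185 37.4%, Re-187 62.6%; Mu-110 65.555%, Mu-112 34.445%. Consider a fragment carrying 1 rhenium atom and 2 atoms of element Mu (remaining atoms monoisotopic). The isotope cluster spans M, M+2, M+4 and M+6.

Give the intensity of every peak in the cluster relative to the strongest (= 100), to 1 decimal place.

36.7 : 100.0 : 74.7 : 17.0

Rhenium pattern (n=1): 0.3740 : 0.6260
Element Mu pattern (n=2): 0.4297458 : 0.45160839 : 0.1186458
Convolve the two distributions (both contribute in 2-u steps):
  M: 0.3740×0.4297458 = 0.160725
  M+2: 0.3740×0.45160839 + 0.6260×0.4297458 = 0.437922
  M+4: 0.3740×0.1186458 + 0.6260×0.45160839 = 0.327080
  M+6: 0.6260×0.1186458 = 0.074272
Scale to base peak (0.437922) = 100: 36.7 : 100.0 : 74.7 : 17.0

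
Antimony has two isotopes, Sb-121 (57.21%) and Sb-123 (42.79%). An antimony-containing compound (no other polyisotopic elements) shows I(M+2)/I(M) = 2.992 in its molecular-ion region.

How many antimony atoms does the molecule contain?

With n Sb atoms, P(M+2)/P(M) = C(n,1)·p^(n−1)q / p^n = n·q/p = n · 0.4279/0.5721.
n = 2.992 × 0.5721/0.4279 = 4.00 ≈ 4

4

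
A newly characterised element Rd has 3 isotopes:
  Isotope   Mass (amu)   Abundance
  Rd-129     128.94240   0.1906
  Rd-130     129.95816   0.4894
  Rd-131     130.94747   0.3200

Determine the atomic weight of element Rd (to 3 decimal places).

Ar = Σ fᵢ·mᵢ = 0.1906 × 128.94240 + 0.4894 × 129.95816 + 0.3200 × 130.94747
= 24.576421 + 63.601524 + 41.903190 = 130.081135 amu

130.081 amu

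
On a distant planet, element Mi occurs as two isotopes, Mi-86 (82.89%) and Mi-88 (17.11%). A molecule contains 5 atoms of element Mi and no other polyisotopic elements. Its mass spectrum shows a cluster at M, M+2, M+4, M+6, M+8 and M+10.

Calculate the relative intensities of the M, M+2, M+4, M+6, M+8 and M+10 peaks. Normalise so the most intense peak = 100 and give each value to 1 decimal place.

96.9 : 100.0 : 41.3 : 8.5 : 0.9 : 0.0

The 5 Mi atoms are independent, so intensities follow the terms of (0.8289 + 0.1711)^5.
P(M) = 0.8289^5 = 0.391301
P(M+2) = 5 × 0.8289^4 × 0.1711^1 = 0.403858
P(M+4) = 10 × 0.8289^3 × 0.1711^2 = 0.166727
P(M+6) = 10 × 0.8289^2 × 0.1711^3 = 0.034416
P(M+8) = 5 × 0.8289^1 × 0.1711^4 = 0.003552
P(M+10) = 0.1711^5 = 0.000147
The M+2 peak is largest (0.403858); scaling to 100 gives 96.9 : 100.0 : 41.3 : 8.5 : 0.9 : 0.0.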